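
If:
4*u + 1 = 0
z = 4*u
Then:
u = -1/4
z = -1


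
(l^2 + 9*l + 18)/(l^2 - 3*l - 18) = (l + 6)/(l - 6)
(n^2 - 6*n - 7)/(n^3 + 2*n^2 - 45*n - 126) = (n + 1)/(n^2 + 9*n + 18)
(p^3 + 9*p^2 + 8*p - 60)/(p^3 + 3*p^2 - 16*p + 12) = (p + 5)/(p - 1)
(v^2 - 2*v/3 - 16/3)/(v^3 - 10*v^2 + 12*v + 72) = (v - 8/3)/(v^2 - 12*v + 36)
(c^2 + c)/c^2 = (c + 1)/c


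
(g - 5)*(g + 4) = g^2 - g - 20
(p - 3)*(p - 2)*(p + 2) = p^3 - 3*p^2 - 4*p + 12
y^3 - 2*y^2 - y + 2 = (y - 2)*(y - 1)*(y + 1)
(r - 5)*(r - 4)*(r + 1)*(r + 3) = r^4 - 5*r^3 - 13*r^2 + 53*r + 60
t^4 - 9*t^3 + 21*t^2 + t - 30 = (t - 5)*(t - 3)*(t - 2)*(t + 1)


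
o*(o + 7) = o^2 + 7*o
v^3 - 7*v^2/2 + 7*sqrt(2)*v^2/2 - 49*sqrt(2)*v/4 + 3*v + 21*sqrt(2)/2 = (v - 2)*(v - 3/2)*(v + 7*sqrt(2)/2)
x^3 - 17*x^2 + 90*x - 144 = (x - 8)*(x - 6)*(x - 3)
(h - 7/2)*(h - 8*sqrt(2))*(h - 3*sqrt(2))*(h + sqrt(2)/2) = h^4 - 21*sqrt(2)*h^3/2 - 7*h^3/2 + 37*h^2 + 147*sqrt(2)*h^2/4 - 259*h/2 + 24*sqrt(2)*h - 84*sqrt(2)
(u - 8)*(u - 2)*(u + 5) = u^3 - 5*u^2 - 34*u + 80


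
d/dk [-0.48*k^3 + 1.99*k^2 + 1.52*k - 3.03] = -1.44*k^2 + 3.98*k + 1.52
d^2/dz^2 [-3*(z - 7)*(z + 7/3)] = -6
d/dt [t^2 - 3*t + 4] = 2*t - 3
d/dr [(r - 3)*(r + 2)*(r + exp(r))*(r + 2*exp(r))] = 3*r^3*exp(r) + 4*r^3 + 4*r^2*exp(2*r) + 6*r^2*exp(r) - 3*r^2 - 24*r*exp(r) - 12*r - 26*exp(2*r) - 18*exp(r)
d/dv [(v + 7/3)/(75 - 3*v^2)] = (3*v^2 + 14*v + 75)/(9*(v^4 - 50*v^2 + 625))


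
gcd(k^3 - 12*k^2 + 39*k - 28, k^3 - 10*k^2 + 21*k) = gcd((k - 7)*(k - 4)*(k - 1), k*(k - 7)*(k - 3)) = k - 7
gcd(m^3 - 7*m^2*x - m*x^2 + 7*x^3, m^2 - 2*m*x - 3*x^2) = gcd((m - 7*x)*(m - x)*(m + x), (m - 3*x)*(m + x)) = m + x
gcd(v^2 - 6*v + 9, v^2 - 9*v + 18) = v - 3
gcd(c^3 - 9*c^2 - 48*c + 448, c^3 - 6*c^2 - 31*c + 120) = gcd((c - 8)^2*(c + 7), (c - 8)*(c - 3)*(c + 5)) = c - 8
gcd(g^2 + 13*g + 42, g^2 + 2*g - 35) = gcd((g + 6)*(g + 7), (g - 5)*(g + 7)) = g + 7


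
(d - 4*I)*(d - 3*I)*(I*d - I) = I*d^3 + 7*d^2 - I*d^2 - 7*d - 12*I*d + 12*I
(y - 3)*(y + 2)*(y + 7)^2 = y^4 + 13*y^3 + 29*y^2 - 133*y - 294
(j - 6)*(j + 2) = j^2 - 4*j - 12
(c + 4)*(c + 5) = c^2 + 9*c + 20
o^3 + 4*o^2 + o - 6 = (o - 1)*(o + 2)*(o + 3)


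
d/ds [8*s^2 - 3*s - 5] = 16*s - 3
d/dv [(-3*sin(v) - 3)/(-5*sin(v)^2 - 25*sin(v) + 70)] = 3*(-2*sin(v) + cos(v)^2 - 20)*cos(v)/(5*(sin(v)^2 + 5*sin(v) - 14)^2)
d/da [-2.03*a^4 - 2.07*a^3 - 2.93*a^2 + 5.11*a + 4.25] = -8.12*a^3 - 6.21*a^2 - 5.86*a + 5.11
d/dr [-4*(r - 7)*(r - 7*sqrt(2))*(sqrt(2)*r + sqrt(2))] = -12*sqrt(2)*r^2 + 48*sqrt(2)*r + 112*r - 336 + 28*sqrt(2)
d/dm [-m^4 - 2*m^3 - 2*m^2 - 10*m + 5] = -4*m^3 - 6*m^2 - 4*m - 10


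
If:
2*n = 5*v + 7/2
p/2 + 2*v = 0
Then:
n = 5*v/2 + 7/4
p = -4*v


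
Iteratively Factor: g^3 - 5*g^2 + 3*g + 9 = (g - 3)*(g^2 - 2*g - 3) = (g - 3)*(g + 1)*(g - 3)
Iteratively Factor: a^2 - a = (a)*(a - 1)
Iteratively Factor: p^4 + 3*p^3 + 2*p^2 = (p)*(p^3 + 3*p^2 + 2*p) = p^2*(p^2 + 3*p + 2) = p^2*(p + 2)*(p + 1)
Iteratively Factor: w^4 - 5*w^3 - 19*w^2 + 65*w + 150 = (w - 5)*(w^3 - 19*w - 30) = (w - 5)^2*(w^2 + 5*w + 6) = (w - 5)^2*(w + 3)*(w + 2)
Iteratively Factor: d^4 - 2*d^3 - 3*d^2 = (d + 1)*(d^3 - 3*d^2) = (d - 3)*(d + 1)*(d^2) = d*(d - 3)*(d + 1)*(d)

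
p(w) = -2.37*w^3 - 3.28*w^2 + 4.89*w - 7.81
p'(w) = -7.11*w^2 - 6.56*w + 4.89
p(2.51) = -53.68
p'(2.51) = -56.37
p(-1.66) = -14.12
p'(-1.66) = -3.81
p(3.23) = -106.10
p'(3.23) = -90.48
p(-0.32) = -9.63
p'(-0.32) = 6.26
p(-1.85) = -13.08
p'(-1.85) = -7.31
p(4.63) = -290.71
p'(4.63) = -177.90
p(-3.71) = 49.93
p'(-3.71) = -68.64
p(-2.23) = -8.74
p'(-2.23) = -15.84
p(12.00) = -4516.81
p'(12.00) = -1097.67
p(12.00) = -4516.81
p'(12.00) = -1097.67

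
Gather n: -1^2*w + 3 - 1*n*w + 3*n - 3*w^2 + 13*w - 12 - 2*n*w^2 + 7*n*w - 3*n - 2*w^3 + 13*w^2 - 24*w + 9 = n*(-2*w^2 + 6*w) - 2*w^3 + 10*w^2 - 12*w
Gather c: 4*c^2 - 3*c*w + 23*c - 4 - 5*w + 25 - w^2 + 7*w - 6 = 4*c^2 + c*(23 - 3*w) - w^2 + 2*w + 15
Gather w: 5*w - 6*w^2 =-6*w^2 + 5*w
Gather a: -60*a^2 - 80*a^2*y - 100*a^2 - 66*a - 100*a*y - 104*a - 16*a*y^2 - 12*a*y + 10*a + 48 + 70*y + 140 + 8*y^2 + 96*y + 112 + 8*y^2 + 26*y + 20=a^2*(-80*y - 160) + a*(-16*y^2 - 112*y - 160) + 16*y^2 + 192*y + 320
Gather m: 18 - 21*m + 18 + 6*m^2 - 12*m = 6*m^2 - 33*m + 36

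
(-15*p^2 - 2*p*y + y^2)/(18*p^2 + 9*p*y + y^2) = (-5*p + y)/(6*p + y)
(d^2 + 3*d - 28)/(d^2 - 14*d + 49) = (d^2 + 3*d - 28)/(d^2 - 14*d + 49)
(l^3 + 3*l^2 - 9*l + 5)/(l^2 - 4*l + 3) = (l^2 + 4*l - 5)/(l - 3)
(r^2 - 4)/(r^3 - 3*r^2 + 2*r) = (r + 2)/(r*(r - 1))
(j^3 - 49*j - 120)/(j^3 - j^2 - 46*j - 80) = (j + 3)/(j + 2)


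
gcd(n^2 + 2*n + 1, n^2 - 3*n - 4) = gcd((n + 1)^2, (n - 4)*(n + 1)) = n + 1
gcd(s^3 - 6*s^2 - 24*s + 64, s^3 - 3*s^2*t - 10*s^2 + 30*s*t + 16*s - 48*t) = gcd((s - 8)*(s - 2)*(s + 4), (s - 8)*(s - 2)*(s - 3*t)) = s^2 - 10*s + 16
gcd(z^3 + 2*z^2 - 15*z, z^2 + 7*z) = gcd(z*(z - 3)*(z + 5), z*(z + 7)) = z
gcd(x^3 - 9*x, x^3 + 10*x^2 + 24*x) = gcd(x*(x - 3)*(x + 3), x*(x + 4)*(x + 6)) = x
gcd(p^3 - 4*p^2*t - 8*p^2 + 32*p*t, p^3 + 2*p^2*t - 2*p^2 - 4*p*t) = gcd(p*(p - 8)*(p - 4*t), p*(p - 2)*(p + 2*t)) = p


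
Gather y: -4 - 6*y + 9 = 5 - 6*y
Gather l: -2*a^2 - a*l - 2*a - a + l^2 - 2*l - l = -2*a^2 - 3*a + l^2 + l*(-a - 3)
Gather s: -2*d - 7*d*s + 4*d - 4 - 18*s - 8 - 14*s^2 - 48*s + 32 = 2*d - 14*s^2 + s*(-7*d - 66) + 20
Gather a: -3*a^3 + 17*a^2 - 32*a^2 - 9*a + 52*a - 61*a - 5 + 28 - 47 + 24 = -3*a^3 - 15*a^2 - 18*a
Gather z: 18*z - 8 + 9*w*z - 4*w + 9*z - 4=-4*w + z*(9*w + 27) - 12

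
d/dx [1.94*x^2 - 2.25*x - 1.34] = 3.88*x - 2.25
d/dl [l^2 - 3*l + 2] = 2*l - 3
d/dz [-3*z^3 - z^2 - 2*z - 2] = -9*z^2 - 2*z - 2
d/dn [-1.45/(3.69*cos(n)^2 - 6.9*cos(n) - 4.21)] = (10.005 - 10.701*cos(n))*sin(n)/(-3.69*cos(n)^2 + 6.9*cos(n) + 4.21)^2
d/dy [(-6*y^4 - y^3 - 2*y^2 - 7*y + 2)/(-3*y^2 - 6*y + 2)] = (36*y^5 + 111*y^4 - 36*y^3 - 15*y^2 + 4*y - 2)/(9*y^4 + 36*y^3 + 24*y^2 - 24*y + 4)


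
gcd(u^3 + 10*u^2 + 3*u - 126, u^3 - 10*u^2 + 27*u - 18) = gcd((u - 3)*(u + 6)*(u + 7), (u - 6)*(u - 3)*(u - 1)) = u - 3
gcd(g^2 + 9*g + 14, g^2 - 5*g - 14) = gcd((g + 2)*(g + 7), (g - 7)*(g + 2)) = g + 2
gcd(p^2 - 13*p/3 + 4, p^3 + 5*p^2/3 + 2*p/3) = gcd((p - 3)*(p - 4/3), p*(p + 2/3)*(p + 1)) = 1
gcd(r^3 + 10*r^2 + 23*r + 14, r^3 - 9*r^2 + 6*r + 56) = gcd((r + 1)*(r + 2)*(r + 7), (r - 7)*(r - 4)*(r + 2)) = r + 2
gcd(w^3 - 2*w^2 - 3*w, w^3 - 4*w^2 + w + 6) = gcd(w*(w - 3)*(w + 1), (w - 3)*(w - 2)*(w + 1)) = w^2 - 2*w - 3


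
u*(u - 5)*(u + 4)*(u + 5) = u^4 + 4*u^3 - 25*u^2 - 100*u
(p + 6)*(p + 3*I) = p^2 + 6*p + 3*I*p + 18*I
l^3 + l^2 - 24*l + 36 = (l - 3)*(l - 2)*(l + 6)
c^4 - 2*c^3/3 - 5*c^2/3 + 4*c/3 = c*(c - 1)^2*(c + 4/3)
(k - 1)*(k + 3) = k^2 + 2*k - 3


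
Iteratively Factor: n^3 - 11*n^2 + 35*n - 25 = (n - 5)*(n^2 - 6*n + 5) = (n - 5)^2*(n - 1)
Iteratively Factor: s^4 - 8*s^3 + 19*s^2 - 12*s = (s - 3)*(s^3 - 5*s^2 + 4*s) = (s - 3)*(s - 1)*(s^2 - 4*s) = s*(s - 3)*(s - 1)*(s - 4)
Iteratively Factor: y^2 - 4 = (y - 2)*(y + 2)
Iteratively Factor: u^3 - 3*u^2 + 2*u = (u)*(u^2 - 3*u + 2) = u*(u - 1)*(u - 2)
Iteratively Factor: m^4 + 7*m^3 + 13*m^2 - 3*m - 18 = (m + 2)*(m^3 + 5*m^2 + 3*m - 9) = (m + 2)*(m + 3)*(m^2 + 2*m - 3) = (m - 1)*(m + 2)*(m + 3)*(m + 3)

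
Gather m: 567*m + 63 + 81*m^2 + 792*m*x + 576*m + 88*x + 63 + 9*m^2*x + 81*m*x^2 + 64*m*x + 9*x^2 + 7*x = m^2*(9*x + 81) + m*(81*x^2 + 856*x + 1143) + 9*x^2 + 95*x + 126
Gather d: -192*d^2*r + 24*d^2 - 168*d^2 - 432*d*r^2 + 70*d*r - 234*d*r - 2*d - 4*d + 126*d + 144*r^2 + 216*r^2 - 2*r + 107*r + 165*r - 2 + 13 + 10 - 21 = d^2*(-192*r - 144) + d*(-432*r^2 - 164*r + 120) + 360*r^2 + 270*r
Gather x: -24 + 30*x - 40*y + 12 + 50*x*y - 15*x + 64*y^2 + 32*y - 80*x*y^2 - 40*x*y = x*(-80*y^2 + 10*y + 15) + 64*y^2 - 8*y - 12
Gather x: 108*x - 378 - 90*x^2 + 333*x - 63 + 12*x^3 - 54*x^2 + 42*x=12*x^3 - 144*x^2 + 483*x - 441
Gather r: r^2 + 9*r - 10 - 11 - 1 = r^2 + 9*r - 22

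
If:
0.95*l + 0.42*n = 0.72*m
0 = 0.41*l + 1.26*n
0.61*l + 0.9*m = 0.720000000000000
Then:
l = 0.44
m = 0.50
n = -0.14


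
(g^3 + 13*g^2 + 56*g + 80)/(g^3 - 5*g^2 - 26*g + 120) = (g^2 + 8*g + 16)/(g^2 - 10*g + 24)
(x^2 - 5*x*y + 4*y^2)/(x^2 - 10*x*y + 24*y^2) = (x - y)/(x - 6*y)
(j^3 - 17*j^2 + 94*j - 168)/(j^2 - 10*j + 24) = j - 7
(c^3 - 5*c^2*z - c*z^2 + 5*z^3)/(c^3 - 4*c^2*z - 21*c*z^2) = (-c^3 + 5*c^2*z + c*z^2 - 5*z^3)/(c*(-c^2 + 4*c*z + 21*z^2))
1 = 1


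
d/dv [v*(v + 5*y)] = 2*v + 5*y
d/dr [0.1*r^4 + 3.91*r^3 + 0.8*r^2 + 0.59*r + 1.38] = 0.4*r^3 + 11.73*r^2 + 1.6*r + 0.59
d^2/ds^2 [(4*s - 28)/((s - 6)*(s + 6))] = 8*(s^3 - 21*s^2 + 108*s - 252)/(s^6 - 108*s^4 + 3888*s^2 - 46656)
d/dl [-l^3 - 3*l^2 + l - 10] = -3*l^2 - 6*l + 1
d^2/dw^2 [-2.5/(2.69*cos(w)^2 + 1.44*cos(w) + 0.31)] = (72.361*(1 - cos(w)^2)^2 + 29.052*cos(w)^3 + 33.0255*cos(w)^2 - 59.22*cos(w) - 78.5595)/(2.69*cos(w)^2 + 1.44*cos(w) + 0.31)^3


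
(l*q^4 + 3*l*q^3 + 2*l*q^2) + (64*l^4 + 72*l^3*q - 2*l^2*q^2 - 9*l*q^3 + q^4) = 64*l^4 + 72*l^3*q - 2*l^2*q^2 + l*q^4 - 6*l*q^3 + 2*l*q^2 + q^4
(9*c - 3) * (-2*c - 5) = -18*c^2 - 39*c + 15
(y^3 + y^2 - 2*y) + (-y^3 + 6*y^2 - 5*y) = 7*y^2 - 7*y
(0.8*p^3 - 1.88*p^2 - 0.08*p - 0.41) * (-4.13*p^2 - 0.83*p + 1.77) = -3.304*p^5 + 7.1004*p^4 + 3.3068*p^3 - 1.5679*p^2 + 0.1987*p - 0.7257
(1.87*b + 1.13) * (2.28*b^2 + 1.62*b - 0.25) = 4.2636*b^3 + 5.6058*b^2 + 1.3631*b - 0.2825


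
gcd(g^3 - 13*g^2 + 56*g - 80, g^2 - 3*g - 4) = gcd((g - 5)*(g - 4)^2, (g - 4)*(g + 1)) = g - 4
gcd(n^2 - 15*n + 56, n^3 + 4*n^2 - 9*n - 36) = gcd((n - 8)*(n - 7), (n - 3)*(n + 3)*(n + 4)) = 1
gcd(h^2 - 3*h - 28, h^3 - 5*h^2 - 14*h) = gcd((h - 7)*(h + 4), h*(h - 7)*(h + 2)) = h - 7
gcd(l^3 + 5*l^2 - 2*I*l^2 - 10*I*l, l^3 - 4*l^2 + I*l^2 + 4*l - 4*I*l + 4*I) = 1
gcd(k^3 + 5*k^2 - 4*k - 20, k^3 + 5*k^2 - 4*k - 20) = k^3 + 5*k^2 - 4*k - 20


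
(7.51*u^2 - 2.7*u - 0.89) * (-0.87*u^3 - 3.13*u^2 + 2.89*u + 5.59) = -6.5337*u^5 - 21.1573*u^4 + 30.9292*u^3 + 36.9636*u^2 - 17.6651*u - 4.9751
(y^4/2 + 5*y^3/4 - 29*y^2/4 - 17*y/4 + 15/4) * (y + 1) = y^5/2 + 7*y^4/4 - 6*y^3 - 23*y^2/2 - y/2 + 15/4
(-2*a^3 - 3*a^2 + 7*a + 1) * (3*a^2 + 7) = -6*a^5 - 9*a^4 + 7*a^3 - 18*a^2 + 49*a + 7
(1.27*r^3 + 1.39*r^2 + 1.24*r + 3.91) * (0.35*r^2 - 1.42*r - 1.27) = 0.4445*r^5 - 1.3169*r^4 - 3.1527*r^3 - 2.1576*r^2 - 7.127*r - 4.9657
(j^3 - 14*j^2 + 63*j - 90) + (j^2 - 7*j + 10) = j^3 - 13*j^2 + 56*j - 80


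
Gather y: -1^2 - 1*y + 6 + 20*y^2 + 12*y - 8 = 20*y^2 + 11*y - 3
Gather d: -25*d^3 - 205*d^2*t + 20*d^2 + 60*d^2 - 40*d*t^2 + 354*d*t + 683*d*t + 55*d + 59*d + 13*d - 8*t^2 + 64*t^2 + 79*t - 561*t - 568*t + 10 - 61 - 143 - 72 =-25*d^3 + d^2*(80 - 205*t) + d*(-40*t^2 + 1037*t + 127) + 56*t^2 - 1050*t - 266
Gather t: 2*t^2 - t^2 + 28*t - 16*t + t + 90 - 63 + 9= t^2 + 13*t + 36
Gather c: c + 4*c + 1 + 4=5*c + 5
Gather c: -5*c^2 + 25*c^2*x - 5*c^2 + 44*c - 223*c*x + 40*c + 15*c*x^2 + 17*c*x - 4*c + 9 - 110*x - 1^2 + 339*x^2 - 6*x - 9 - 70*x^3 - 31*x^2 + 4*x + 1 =c^2*(25*x - 10) + c*(15*x^2 - 206*x + 80) - 70*x^3 + 308*x^2 - 112*x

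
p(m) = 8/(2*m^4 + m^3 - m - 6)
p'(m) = 8*(-8*m^3 - 3*m^2 + 1)/(2*m^4 + m^3 - m - 6)^2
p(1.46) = 1.69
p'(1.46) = -10.79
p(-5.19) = 0.01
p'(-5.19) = 0.00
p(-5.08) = 0.01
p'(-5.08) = 0.01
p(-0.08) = -1.35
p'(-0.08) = 0.22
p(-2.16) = 0.27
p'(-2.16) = 0.62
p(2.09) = 0.20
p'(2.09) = -0.44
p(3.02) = 0.04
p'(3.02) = -0.06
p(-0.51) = -1.46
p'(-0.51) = 0.34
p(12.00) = 0.00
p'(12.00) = 0.00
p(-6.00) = 0.00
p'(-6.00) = 0.00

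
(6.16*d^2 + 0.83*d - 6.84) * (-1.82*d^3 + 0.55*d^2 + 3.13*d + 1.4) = -11.2112*d^5 + 1.8774*d^4 + 32.1861*d^3 + 7.4599*d^2 - 20.2472*d - 9.576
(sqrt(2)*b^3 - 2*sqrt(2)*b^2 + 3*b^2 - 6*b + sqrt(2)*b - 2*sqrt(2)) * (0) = 0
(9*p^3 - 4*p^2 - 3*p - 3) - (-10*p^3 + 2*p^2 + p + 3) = 19*p^3 - 6*p^2 - 4*p - 6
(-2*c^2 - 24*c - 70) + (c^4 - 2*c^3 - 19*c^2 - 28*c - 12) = c^4 - 2*c^3 - 21*c^2 - 52*c - 82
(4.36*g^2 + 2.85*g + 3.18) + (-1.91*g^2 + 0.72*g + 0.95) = 2.45*g^2 + 3.57*g + 4.13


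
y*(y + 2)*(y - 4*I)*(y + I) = y^4 + 2*y^3 - 3*I*y^3 + 4*y^2 - 6*I*y^2 + 8*y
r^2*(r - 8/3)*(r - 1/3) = r^4 - 3*r^3 + 8*r^2/9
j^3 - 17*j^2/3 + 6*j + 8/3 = (j - 4)*(j - 2)*(j + 1/3)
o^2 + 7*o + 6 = (o + 1)*(o + 6)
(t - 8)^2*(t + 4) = t^3 - 12*t^2 + 256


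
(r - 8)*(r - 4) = r^2 - 12*r + 32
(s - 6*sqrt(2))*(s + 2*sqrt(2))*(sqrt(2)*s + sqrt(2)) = sqrt(2)*s^3 - 8*s^2 + sqrt(2)*s^2 - 24*sqrt(2)*s - 8*s - 24*sqrt(2)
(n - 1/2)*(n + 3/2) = n^2 + n - 3/4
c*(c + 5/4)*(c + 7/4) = c^3 + 3*c^2 + 35*c/16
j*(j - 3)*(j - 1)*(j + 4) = j^4 - 13*j^2 + 12*j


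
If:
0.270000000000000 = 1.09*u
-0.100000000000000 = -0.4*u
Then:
No Solution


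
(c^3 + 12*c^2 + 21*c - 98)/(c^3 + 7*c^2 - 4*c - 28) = (c + 7)/(c + 2)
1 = 1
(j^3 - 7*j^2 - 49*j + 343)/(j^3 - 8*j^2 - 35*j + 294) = (j + 7)/(j + 6)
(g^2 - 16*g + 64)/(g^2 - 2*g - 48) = (g - 8)/(g + 6)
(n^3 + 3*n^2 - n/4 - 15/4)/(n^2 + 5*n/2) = n + 1/2 - 3/(2*n)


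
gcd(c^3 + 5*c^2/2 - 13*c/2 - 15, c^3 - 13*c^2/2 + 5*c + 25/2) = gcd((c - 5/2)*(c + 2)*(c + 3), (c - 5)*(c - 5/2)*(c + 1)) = c - 5/2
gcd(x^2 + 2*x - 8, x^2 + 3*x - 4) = x + 4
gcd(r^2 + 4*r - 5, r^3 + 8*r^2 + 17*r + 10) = r + 5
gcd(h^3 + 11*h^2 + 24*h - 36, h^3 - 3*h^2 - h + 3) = h - 1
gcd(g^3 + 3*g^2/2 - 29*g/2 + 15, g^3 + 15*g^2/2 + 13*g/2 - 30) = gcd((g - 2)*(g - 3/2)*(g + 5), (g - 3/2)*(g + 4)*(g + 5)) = g^2 + 7*g/2 - 15/2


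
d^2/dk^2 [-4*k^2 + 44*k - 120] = -8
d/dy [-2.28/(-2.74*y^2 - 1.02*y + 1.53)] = (-12.4944*y - 2.3256)/(2.74*y^2 + 1.02*y - 1.53)^2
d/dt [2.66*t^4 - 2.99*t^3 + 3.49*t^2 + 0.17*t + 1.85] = 10.64*t^3 - 8.97*t^2 + 6.98*t + 0.17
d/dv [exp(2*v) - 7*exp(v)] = (2*exp(v) - 7)*exp(v)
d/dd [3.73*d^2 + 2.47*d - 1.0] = 7.46*d + 2.47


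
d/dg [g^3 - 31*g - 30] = 3*g^2 - 31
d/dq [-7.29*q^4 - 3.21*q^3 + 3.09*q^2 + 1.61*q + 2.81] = -29.16*q^3 - 9.63*q^2 + 6.18*q + 1.61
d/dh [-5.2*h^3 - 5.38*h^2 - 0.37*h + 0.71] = -15.6*h^2 - 10.76*h - 0.37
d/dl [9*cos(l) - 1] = -9*sin(l)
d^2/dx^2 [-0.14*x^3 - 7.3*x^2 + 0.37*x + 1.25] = -0.84*x - 14.6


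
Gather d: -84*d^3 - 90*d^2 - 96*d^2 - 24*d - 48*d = -84*d^3 - 186*d^2 - 72*d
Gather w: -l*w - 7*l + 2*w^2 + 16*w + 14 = -7*l + 2*w^2 + w*(16 - l) + 14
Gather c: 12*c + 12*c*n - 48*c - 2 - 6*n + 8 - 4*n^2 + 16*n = c*(12*n - 36) - 4*n^2 + 10*n + 6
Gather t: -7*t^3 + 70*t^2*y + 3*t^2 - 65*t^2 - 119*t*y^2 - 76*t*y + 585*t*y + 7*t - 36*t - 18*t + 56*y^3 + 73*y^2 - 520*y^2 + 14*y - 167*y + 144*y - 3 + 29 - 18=-7*t^3 + t^2*(70*y - 62) + t*(-119*y^2 + 509*y - 47) + 56*y^3 - 447*y^2 - 9*y + 8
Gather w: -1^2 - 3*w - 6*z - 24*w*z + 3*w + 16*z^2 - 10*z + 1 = -24*w*z + 16*z^2 - 16*z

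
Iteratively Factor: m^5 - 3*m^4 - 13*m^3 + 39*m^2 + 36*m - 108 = (m + 3)*(m^4 - 6*m^3 + 5*m^2 + 24*m - 36) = (m + 2)*(m + 3)*(m^3 - 8*m^2 + 21*m - 18) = (m - 2)*(m + 2)*(m + 3)*(m^2 - 6*m + 9) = (m - 3)*(m - 2)*(m + 2)*(m + 3)*(m - 3)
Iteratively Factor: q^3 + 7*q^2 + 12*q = (q)*(q^2 + 7*q + 12) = q*(q + 3)*(q + 4)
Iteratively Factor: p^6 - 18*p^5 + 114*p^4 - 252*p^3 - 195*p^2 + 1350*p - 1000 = (p - 5)*(p^5 - 13*p^4 + 49*p^3 - 7*p^2 - 230*p + 200) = (p - 5)*(p + 2)*(p^4 - 15*p^3 + 79*p^2 - 165*p + 100) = (p - 5)*(p - 1)*(p + 2)*(p^3 - 14*p^2 + 65*p - 100) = (p - 5)^2*(p - 1)*(p + 2)*(p^2 - 9*p + 20) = (p - 5)^2*(p - 4)*(p - 1)*(p + 2)*(p - 5)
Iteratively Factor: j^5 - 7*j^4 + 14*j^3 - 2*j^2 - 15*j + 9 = (j - 3)*(j^4 - 4*j^3 + 2*j^2 + 4*j - 3) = (j - 3)^2*(j^3 - j^2 - j + 1) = (j - 3)^2*(j + 1)*(j^2 - 2*j + 1) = (j - 3)^2*(j - 1)*(j + 1)*(j - 1)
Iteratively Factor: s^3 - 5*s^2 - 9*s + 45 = (s + 3)*(s^2 - 8*s + 15) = (s - 5)*(s + 3)*(s - 3)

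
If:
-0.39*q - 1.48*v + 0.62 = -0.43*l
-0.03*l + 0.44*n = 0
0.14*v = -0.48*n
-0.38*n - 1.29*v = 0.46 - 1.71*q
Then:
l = -0.61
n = -0.04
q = 0.37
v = 0.14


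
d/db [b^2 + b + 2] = 2*b + 1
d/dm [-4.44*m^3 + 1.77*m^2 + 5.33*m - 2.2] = -13.32*m^2 + 3.54*m + 5.33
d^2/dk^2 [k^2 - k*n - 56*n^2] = 2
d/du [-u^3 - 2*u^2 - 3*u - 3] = -3*u^2 - 4*u - 3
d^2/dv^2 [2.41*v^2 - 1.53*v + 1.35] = 4.82000000000000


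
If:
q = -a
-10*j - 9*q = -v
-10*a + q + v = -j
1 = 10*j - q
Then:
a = 11/211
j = 20/211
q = -11/211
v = 101/211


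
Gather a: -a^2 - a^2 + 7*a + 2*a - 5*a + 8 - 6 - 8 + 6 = -2*a^2 + 4*a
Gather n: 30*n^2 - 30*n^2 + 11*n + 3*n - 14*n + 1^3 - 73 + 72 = 0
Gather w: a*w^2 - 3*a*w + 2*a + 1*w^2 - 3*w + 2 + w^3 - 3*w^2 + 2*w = 2*a + w^3 + w^2*(a - 2) + w*(-3*a - 1) + 2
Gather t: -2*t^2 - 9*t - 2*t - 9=-2*t^2 - 11*t - 9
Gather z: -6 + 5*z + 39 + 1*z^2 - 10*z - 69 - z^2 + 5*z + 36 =0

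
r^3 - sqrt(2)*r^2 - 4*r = r*(r - 2*sqrt(2))*(r + sqrt(2))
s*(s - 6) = s^2 - 6*s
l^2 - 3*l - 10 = (l - 5)*(l + 2)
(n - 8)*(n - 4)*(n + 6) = n^3 - 6*n^2 - 40*n + 192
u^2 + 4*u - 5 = (u - 1)*(u + 5)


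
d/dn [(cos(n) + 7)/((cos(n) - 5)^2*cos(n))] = (21*cos(n) + cos(2*n) - 34)*sin(n)/((cos(n) - 5)^3*cos(n)^2)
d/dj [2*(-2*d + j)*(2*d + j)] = 4*j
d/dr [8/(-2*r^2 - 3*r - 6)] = 8*(4*r + 3)/(2*r^2 + 3*r + 6)^2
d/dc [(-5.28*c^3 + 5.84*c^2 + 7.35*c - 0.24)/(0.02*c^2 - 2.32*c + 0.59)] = (-0.1056*c^4 + 24.4992*c^3 - 23.0414*c^2 + 6.9008*c + 3.7797)/(0.0004*c^4 - 0.0928*c^3 + 5.406*c^2 - 2.7376*c + 0.3481)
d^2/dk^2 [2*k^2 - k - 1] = 4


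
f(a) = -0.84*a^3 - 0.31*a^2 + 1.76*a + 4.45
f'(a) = -2.52*a^2 - 0.62*a + 1.76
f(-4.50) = 66.80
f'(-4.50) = -46.48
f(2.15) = -1.55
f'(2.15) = -11.22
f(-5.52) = 126.57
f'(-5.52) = -71.60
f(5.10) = -106.06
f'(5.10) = -66.95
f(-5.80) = 147.71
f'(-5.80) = -79.42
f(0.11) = 4.64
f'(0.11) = 1.66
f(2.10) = -1.00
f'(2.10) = -10.66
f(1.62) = 2.92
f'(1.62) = -5.86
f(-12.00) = 1390.21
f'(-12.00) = -353.68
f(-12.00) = 1390.21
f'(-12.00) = -353.68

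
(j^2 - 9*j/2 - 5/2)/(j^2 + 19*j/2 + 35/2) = (2*j^2 - 9*j - 5)/(2*j^2 + 19*j + 35)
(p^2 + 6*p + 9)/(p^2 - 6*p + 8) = (p^2 + 6*p + 9)/(p^2 - 6*p + 8)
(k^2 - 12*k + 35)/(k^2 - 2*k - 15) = (k - 7)/(k + 3)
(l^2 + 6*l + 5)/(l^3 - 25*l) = (l + 1)/(l*(l - 5))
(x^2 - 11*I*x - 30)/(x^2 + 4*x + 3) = (x^2 - 11*I*x - 30)/(x^2 + 4*x + 3)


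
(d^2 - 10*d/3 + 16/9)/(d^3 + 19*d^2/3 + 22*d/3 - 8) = (d - 8/3)/(d^2 + 7*d + 12)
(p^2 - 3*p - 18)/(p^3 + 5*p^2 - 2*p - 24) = (p - 6)/(p^2 + 2*p - 8)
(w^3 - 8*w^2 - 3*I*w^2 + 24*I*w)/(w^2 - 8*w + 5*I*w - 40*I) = w*(w - 3*I)/(w + 5*I)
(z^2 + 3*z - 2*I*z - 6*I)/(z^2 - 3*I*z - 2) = (z + 3)/(z - I)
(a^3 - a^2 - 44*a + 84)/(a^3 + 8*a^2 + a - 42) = (a - 6)/(a + 3)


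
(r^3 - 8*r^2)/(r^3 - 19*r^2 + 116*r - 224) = r^2/(r^2 - 11*r + 28)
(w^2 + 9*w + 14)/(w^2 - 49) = (w + 2)/(w - 7)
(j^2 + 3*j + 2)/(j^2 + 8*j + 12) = (j + 1)/(j + 6)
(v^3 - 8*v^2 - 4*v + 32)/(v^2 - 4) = v - 8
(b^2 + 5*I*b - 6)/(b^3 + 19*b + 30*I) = 1/(b - 5*I)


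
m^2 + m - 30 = (m - 5)*(m + 6)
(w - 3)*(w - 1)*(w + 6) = w^3 + 2*w^2 - 21*w + 18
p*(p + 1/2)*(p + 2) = p^3 + 5*p^2/2 + p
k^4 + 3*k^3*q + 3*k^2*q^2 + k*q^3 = k*(k + q)^3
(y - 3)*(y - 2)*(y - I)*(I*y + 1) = I*y^4 + 2*y^3 - 5*I*y^3 - 10*y^2 + 5*I*y^2 + 12*y + 5*I*y - 6*I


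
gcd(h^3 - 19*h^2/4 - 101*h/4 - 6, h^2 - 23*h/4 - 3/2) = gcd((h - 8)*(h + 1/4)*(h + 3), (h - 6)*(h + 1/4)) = h + 1/4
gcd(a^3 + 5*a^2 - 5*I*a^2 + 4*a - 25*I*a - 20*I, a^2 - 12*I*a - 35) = a - 5*I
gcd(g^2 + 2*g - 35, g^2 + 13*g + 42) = g + 7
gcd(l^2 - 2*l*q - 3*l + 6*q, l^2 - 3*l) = l - 3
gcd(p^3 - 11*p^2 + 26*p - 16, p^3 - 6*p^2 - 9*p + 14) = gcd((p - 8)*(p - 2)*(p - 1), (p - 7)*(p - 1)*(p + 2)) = p - 1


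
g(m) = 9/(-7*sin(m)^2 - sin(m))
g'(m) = 9*(14*sin(m)*cos(m) + cos(m))/(-7*sin(m)^2 - sin(m))^2 = 9*(14/tan(m) + cos(m)/sin(m)^2)/(7*sin(m) + 1)^2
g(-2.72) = -11.80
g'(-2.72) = 66.71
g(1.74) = -1.16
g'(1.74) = -0.37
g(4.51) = -1.57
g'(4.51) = 0.70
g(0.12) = -40.90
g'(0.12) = 493.89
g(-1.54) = -1.50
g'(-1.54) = -0.10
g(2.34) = -2.08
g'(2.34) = -3.69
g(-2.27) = -2.70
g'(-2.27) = 5.06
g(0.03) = -247.98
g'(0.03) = 9697.41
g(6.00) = -33.70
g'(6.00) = -352.71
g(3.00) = -32.08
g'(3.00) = -336.92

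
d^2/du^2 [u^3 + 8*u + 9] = 6*u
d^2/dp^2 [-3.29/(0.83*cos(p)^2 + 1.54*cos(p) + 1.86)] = (9.065924*(1 - cos(p)^2)^2 + 12.615834*cos(p)^3 - 7.980882*cos(p)^2 - 34.655544*cos(p) - 14.512848)/(0.83*cos(p)^2 + 1.54*cos(p) + 1.86)^3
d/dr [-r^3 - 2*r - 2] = -3*r^2 - 2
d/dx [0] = 0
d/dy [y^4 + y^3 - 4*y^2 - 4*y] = 4*y^3 + 3*y^2 - 8*y - 4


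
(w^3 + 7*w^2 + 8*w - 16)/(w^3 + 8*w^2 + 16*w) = (w - 1)/w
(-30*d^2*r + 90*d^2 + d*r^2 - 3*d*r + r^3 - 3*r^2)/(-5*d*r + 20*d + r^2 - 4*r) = (6*d*r - 18*d + r^2 - 3*r)/(r - 4)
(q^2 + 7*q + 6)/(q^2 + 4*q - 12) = (q + 1)/(q - 2)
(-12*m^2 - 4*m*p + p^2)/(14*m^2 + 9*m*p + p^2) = (-6*m + p)/(7*m + p)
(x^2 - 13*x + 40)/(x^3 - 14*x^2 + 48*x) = (x - 5)/(x*(x - 6))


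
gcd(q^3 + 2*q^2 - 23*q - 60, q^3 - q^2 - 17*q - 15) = q^2 - 2*q - 15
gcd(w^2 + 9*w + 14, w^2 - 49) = w + 7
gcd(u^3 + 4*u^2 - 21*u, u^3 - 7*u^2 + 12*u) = u^2 - 3*u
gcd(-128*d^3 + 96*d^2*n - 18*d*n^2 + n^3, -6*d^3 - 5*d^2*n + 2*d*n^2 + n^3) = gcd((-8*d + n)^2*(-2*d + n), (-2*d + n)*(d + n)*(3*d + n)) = 2*d - n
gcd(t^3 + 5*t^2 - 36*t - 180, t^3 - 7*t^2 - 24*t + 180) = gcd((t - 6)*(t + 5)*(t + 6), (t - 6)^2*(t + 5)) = t^2 - t - 30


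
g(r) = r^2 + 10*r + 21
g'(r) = 2*r + 10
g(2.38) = 50.46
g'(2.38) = 14.76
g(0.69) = 28.38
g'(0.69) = 11.38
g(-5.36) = -3.87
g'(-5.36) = -0.72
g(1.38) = 36.70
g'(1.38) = 12.76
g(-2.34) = 3.08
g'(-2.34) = 5.32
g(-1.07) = 11.44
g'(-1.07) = 7.86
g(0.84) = 30.11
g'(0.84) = 11.68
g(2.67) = 54.83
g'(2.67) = 15.34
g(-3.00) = 0.00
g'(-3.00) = 4.00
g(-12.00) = 45.00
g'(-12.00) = -14.00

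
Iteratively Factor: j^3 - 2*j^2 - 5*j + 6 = (j - 1)*(j^2 - j - 6) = (j - 1)*(j + 2)*(j - 3)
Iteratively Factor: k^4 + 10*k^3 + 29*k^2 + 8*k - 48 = (k + 3)*(k^3 + 7*k^2 + 8*k - 16) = (k + 3)*(k + 4)*(k^2 + 3*k - 4) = (k + 3)*(k + 4)^2*(k - 1)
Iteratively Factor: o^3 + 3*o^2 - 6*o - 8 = (o + 4)*(o^2 - o - 2) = (o - 2)*(o + 4)*(o + 1)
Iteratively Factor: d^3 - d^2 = (d)*(d^2 - d) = d*(d - 1)*(d)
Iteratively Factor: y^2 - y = (y - 1)*(y)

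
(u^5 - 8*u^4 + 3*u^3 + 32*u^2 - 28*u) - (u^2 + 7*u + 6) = u^5 - 8*u^4 + 3*u^3 + 31*u^2 - 35*u - 6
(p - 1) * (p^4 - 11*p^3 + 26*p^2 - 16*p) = p^5 - 12*p^4 + 37*p^3 - 42*p^2 + 16*p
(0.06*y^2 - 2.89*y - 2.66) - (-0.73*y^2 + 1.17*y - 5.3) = 0.79*y^2 - 4.06*y + 2.64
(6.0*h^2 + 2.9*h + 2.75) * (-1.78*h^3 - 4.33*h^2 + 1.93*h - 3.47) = -10.68*h^5 - 31.142*h^4 - 5.872*h^3 - 27.1305*h^2 - 4.7555*h - 9.5425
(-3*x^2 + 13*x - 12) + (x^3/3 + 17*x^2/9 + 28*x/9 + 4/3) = x^3/3 - 10*x^2/9 + 145*x/9 - 32/3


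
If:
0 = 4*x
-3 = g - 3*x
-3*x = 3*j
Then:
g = -3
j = 0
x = 0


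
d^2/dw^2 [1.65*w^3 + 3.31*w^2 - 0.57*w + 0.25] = 9.9*w + 6.62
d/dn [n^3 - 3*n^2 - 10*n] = 3*n^2 - 6*n - 10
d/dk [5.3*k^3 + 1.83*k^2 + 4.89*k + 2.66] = 15.9*k^2 + 3.66*k + 4.89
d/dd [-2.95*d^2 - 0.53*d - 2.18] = -5.9*d - 0.53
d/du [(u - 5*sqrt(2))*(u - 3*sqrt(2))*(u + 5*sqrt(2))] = 3*u^2 - 6*sqrt(2)*u - 50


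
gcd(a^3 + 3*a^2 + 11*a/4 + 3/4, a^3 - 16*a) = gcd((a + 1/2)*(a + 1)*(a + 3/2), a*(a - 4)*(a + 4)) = 1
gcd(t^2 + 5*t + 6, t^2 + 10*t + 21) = t + 3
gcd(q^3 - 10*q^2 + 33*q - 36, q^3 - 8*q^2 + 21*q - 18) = q^2 - 6*q + 9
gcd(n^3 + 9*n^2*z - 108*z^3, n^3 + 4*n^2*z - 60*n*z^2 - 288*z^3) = n^2 + 12*n*z + 36*z^2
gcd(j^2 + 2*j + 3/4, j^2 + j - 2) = 1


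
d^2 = d^2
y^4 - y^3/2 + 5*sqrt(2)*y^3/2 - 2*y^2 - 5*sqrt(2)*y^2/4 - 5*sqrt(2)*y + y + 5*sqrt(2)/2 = (y - 1/2)*(y - sqrt(2))*(y + sqrt(2))*(y + 5*sqrt(2)/2)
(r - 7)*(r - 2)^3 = r^4 - 13*r^3 + 54*r^2 - 92*r + 56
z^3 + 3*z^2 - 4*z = z*(z - 1)*(z + 4)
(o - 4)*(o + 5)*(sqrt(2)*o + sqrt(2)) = sqrt(2)*o^3 + 2*sqrt(2)*o^2 - 19*sqrt(2)*o - 20*sqrt(2)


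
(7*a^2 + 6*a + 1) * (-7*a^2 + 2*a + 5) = -49*a^4 - 28*a^3 + 40*a^2 + 32*a + 5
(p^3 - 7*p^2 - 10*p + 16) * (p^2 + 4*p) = p^5 - 3*p^4 - 38*p^3 - 24*p^2 + 64*p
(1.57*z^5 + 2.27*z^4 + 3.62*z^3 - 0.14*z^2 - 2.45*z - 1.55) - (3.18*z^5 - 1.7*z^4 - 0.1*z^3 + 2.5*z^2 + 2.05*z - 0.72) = -1.61*z^5 + 3.97*z^4 + 3.72*z^3 - 2.64*z^2 - 4.5*z - 0.83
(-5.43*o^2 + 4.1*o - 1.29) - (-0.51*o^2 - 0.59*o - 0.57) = -4.92*o^2 + 4.69*o - 0.72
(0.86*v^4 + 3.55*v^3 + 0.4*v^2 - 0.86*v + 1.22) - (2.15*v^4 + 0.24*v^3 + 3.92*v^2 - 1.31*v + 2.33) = -1.29*v^4 + 3.31*v^3 - 3.52*v^2 + 0.45*v - 1.11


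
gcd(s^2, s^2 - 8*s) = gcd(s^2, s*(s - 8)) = s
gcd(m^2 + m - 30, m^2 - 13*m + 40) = m - 5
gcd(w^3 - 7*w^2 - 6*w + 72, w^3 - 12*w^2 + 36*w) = w - 6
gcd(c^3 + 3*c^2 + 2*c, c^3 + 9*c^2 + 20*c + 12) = c^2 + 3*c + 2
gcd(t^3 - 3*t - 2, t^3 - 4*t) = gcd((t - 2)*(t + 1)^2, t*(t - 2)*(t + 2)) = t - 2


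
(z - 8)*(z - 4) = z^2 - 12*z + 32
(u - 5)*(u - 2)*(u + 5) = u^3 - 2*u^2 - 25*u + 50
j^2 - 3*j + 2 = (j - 2)*(j - 1)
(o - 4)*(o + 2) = o^2 - 2*o - 8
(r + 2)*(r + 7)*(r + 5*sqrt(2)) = r^3 + 5*sqrt(2)*r^2 + 9*r^2 + 14*r + 45*sqrt(2)*r + 70*sqrt(2)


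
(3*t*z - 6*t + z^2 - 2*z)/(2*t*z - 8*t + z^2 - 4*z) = (3*t*z - 6*t + z^2 - 2*z)/(2*t*z - 8*t + z^2 - 4*z)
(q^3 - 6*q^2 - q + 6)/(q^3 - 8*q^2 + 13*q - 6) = (q + 1)/(q - 1)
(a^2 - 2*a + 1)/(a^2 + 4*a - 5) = (a - 1)/(a + 5)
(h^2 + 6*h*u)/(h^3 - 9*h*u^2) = (h + 6*u)/(h^2 - 9*u^2)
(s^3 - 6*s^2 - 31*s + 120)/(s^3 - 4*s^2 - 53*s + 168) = (s + 5)/(s + 7)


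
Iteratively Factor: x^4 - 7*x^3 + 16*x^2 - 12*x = (x - 2)*(x^3 - 5*x^2 + 6*x) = (x - 2)^2*(x^2 - 3*x) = (x - 3)*(x - 2)^2*(x)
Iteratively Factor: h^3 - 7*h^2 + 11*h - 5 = (h - 5)*(h^2 - 2*h + 1) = (h - 5)*(h - 1)*(h - 1)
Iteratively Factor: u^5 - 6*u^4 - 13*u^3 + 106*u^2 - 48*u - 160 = (u - 2)*(u^4 - 4*u^3 - 21*u^2 + 64*u + 80) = (u - 2)*(u + 4)*(u^3 - 8*u^2 + 11*u + 20) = (u - 4)*(u - 2)*(u + 4)*(u^2 - 4*u - 5) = (u - 4)*(u - 2)*(u + 1)*(u + 4)*(u - 5)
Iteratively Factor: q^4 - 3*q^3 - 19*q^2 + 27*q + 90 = (q + 2)*(q^3 - 5*q^2 - 9*q + 45) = (q - 3)*(q + 2)*(q^2 - 2*q - 15) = (q - 3)*(q + 2)*(q + 3)*(q - 5)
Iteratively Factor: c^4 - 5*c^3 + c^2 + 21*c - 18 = (c - 3)*(c^3 - 2*c^2 - 5*c + 6) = (c - 3)*(c - 1)*(c^2 - c - 6) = (c - 3)^2*(c - 1)*(c + 2)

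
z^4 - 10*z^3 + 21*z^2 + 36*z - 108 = (z - 6)*(z - 3)^2*(z + 2)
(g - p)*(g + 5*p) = g^2 + 4*g*p - 5*p^2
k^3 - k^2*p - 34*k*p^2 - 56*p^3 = (k - 7*p)*(k + 2*p)*(k + 4*p)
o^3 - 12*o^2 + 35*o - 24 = (o - 8)*(o - 3)*(o - 1)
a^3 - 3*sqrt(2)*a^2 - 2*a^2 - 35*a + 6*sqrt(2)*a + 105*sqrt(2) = (a - 7)*(a + 5)*(a - 3*sqrt(2))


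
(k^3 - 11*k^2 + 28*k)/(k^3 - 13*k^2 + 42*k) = (k - 4)/(k - 6)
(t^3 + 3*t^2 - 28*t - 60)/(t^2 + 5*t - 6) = (t^2 - 3*t - 10)/(t - 1)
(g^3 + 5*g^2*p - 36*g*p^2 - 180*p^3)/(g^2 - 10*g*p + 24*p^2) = (-g^2 - 11*g*p - 30*p^2)/(-g + 4*p)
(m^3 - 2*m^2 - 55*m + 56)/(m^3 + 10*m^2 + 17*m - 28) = (m - 8)/(m + 4)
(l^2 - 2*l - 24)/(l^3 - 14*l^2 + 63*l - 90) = (l + 4)/(l^2 - 8*l + 15)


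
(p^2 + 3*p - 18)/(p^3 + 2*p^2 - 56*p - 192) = (p - 3)/(p^2 - 4*p - 32)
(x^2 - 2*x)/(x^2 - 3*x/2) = 2*(x - 2)/(2*x - 3)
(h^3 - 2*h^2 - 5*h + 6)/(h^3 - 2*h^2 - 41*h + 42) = (h^2 - h - 6)/(h^2 - h - 42)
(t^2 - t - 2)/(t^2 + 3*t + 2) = (t - 2)/(t + 2)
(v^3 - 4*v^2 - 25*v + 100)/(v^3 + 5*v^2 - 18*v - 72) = (v^2 - 25)/(v^2 + 9*v + 18)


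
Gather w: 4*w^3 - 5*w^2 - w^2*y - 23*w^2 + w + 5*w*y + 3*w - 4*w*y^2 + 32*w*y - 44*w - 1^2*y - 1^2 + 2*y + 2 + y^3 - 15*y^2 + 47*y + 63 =4*w^3 + w^2*(-y - 28) + w*(-4*y^2 + 37*y - 40) + y^3 - 15*y^2 + 48*y + 64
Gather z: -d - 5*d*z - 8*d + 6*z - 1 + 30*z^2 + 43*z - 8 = -9*d + 30*z^2 + z*(49 - 5*d) - 9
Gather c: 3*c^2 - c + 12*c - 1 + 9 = 3*c^2 + 11*c + 8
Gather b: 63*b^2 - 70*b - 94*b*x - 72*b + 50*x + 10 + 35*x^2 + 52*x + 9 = 63*b^2 + b*(-94*x - 142) + 35*x^2 + 102*x + 19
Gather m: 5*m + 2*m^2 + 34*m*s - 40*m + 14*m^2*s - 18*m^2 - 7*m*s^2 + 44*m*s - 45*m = m^2*(14*s - 16) + m*(-7*s^2 + 78*s - 80)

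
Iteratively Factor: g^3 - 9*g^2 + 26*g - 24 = (g - 2)*(g^2 - 7*g + 12) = (g - 4)*(g - 2)*(g - 3)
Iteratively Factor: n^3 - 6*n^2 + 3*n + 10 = (n - 2)*(n^2 - 4*n - 5) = (n - 5)*(n - 2)*(n + 1)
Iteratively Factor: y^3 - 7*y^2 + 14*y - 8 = (y - 4)*(y^2 - 3*y + 2) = (y - 4)*(y - 1)*(y - 2)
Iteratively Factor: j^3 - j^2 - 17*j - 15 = (j + 1)*(j^2 - 2*j - 15) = (j + 1)*(j + 3)*(j - 5)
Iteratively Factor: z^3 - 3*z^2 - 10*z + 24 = (z + 3)*(z^2 - 6*z + 8) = (z - 4)*(z + 3)*(z - 2)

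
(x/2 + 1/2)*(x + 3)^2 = x^3/2 + 7*x^2/2 + 15*x/2 + 9/2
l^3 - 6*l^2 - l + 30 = (l - 5)*(l - 3)*(l + 2)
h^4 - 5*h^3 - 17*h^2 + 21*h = h*(h - 7)*(h - 1)*(h + 3)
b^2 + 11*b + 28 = (b + 4)*(b + 7)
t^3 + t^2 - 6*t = t*(t - 2)*(t + 3)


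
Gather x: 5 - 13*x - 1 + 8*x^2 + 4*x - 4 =8*x^2 - 9*x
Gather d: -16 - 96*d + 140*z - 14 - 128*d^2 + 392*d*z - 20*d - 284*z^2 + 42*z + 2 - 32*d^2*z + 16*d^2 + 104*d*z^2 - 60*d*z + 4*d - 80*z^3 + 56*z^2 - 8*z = d^2*(-32*z - 112) + d*(104*z^2 + 332*z - 112) - 80*z^3 - 228*z^2 + 174*z - 28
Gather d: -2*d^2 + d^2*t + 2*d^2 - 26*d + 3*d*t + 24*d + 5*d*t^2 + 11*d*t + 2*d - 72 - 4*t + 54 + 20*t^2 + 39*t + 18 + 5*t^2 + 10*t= d^2*t + d*(5*t^2 + 14*t) + 25*t^2 + 45*t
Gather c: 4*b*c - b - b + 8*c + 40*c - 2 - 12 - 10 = -2*b + c*(4*b + 48) - 24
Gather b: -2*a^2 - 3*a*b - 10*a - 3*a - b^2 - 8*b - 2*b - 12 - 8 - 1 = -2*a^2 - 13*a - b^2 + b*(-3*a - 10) - 21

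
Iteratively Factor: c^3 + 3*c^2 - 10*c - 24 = (c + 2)*(c^2 + c - 12) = (c - 3)*(c + 2)*(c + 4)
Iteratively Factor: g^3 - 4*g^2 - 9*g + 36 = (g - 3)*(g^2 - g - 12) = (g - 3)*(g + 3)*(g - 4)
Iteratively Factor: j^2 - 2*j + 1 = (j - 1)*(j - 1)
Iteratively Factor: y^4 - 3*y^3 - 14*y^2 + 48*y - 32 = (y - 4)*(y^3 + y^2 - 10*y + 8) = (y - 4)*(y - 1)*(y^2 + 2*y - 8) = (y - 4)*(y - 1)*(y + 4)*(y - 2)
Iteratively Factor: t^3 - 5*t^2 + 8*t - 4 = (t - 2)*(t^2 - 3*t + 2) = (t - 2)^2*(t - 1)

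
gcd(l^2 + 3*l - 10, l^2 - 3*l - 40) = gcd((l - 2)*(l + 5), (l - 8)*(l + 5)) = l + 5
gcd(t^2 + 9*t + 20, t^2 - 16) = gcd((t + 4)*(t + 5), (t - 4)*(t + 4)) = t + 4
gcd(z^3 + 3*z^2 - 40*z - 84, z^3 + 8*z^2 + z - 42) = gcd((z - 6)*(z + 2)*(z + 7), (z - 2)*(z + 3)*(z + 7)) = z + 7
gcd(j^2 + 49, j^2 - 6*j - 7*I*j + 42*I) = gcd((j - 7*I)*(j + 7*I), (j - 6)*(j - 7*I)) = j - 7*I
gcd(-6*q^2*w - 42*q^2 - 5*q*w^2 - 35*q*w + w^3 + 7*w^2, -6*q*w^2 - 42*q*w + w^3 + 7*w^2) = 6*q*w + 42*q - w^2 - 7*w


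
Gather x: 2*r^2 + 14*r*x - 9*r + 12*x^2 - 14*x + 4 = 2*r^2 - 9*r + 12*x^2 + x*(14*r - 14) + 4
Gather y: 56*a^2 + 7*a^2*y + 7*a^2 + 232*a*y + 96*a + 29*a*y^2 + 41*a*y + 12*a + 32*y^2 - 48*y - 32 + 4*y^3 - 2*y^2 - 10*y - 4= 63*a^2 + 108*a + 4*y^3 + y^2*(29*a + 30) + y*(7*a^2 + 273*a - 58) - 36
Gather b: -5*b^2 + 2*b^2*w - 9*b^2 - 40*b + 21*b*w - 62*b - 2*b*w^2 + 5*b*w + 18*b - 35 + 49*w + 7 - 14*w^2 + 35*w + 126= b^2*(2*w - 14) + b*(-2*w^2 + 26*w - 84) - 14*w^2 + 84*w + 98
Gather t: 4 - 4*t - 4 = -4*t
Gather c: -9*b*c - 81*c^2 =-9*b*c - 81*c^2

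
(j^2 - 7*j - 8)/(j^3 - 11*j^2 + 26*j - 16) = (j + 1)/(j^2 - 3*j + 2)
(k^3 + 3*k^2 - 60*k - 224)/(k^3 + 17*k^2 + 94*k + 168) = (k - 8)/(k + 6)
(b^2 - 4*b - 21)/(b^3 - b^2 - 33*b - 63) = 1/(b + 3)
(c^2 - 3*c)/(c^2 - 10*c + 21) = c/(c - 7)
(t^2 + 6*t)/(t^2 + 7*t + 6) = t/(t + 1)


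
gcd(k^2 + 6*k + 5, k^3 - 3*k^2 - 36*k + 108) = 1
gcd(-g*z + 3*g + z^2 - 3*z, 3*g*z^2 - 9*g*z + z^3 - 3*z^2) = z - 3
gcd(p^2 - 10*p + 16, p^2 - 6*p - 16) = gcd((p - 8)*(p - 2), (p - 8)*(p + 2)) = p - 8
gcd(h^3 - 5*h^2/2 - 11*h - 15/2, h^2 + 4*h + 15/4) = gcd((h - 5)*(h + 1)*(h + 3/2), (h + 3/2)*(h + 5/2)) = h + 3/2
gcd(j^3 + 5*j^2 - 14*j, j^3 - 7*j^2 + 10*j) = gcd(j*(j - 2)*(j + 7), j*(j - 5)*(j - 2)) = j^2 - 2*j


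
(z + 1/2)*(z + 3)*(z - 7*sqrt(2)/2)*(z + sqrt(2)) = z^4 - 5*sqrt(2)*z^3/2 + 7*z^3/2 - 35*sqrt(2)*z^2/4 - 11*z^2/2 - 49*z/2 - 15*sqrt(2)*z/4 - 21/2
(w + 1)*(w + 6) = w^2 + 7*w + 6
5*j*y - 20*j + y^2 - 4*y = (5*j + y)*(y - 4)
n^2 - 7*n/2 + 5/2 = (n - 5/2)*(n - 1)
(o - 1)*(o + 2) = o^2 + o - 2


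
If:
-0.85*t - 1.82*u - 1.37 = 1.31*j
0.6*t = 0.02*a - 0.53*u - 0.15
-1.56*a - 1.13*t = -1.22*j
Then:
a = 0.00151115623428327*u - 0.489809683620759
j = -0.81619044485494*u - 0.872993938140518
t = -0.883282961458857*u - 0.266326989454025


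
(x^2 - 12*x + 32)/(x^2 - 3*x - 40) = (x - 4)/(x + 5)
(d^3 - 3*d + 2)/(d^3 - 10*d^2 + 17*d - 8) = (d + 2)/(d - 8)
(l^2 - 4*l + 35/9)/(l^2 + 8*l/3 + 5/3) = (9*l^2 - 36*l + 35)/(3*(3*l^2 + 8*l + 5))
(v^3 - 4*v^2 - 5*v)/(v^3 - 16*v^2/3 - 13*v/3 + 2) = 3*v*(v - 5)/(3*v^2 - 19*v + 6)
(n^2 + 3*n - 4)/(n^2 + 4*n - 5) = (n + 4)/(n + 5)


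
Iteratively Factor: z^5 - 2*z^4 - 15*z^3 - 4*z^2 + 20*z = (z + 2)*(z^4 - 4*z^3 - 7*z^2 + 10*z) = (z + 2)^2*(z^3 - 6*z^2 + 5*z) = (z - 5)*(z + 2)^2*(z^2 - z) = z*(z - 5)*(z + 2)^2*(z - 1)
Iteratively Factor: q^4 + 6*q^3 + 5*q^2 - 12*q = (q + 3)*(q^3 + 3*q^2 - 4*q) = (q + 3)*(q + 4)*(q^2 - q) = q*(q + 3)*(q + 4)*(q - 1)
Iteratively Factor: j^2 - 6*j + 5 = (j - 1)*(j - 5)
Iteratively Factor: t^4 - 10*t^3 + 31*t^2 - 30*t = (t - 2)*(t^3 - 8*t^2 + 15*t) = (t - 3)*(t - 2)*(t^2 - 5*t) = t*(t - 3)*(t - 2)*(t - 5)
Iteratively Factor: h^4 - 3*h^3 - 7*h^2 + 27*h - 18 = (h - 3)*(h^3 - 7*h + 6) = (h - 3)*(h - 1)*(h^2 + h - 6) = (h - 3)*(h - 1)*(h + 3)*(h - 2)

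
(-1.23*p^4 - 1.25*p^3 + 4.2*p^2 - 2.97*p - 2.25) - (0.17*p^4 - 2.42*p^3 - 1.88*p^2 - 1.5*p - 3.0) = -1.4*p^4 + 1.17*p^3 + 6.08*p^2 - 1.47*p + 0.75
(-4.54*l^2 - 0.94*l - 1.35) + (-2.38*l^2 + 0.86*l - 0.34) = -6.92*l^2 - 0.08*l - 1.69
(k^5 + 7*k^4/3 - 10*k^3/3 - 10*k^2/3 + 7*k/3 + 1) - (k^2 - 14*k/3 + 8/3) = k^5 + 7*k^4/3 - 10*k^3/3 - 13*k^2/3 + 7*k - 5/3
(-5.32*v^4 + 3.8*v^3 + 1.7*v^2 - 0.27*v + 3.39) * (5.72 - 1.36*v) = 7.2352*v^5 - 35.5984*v^4 + 19.424*v^3 + 10.0912*v^2 - 6.1548*v + 19.3908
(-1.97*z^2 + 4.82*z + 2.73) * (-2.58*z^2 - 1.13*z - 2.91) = 5.0826*z^4 - 10.2095*z^3 - 6.7573*z^2 - 17.1111*z - 7.9443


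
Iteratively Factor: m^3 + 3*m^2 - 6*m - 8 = (m + 4)*(m^2 - m - 2) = (m + 1)*(m + 4)*(m - 2)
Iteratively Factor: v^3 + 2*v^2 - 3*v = (v - 1)*(v^2 + 3*v) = (v - 1)*(v + 3)*(v)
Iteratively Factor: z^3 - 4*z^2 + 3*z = (z - 1)*(z^2 - 3*z) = (z - 3)*(z - 1)*(z)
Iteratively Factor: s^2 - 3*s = (s)*(s - 3)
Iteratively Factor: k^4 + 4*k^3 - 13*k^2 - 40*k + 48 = (k + 4)*(k^3 - 13*k + 12) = (k + 4)^2*(k^2 - 4*k + 3) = (k - 1)*(k + 4)^2*(k - 3)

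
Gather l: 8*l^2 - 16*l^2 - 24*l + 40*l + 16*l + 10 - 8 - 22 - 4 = -8*l^2 + 32*l - 24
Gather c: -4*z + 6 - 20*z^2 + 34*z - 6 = -20*z^2 + 30*z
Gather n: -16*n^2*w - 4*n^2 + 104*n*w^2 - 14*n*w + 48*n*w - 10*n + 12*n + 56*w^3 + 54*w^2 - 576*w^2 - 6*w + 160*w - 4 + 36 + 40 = n^2*(-16*w - 4) + n*(104*w^2 + 34*w + 2) + 56*w^3 - 522*w^2 + 154*w + 72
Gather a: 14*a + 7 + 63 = 14*a + 70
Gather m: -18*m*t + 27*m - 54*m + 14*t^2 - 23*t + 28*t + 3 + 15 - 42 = m*(-18*t - 27) + 14*t^2 + 5*t - 24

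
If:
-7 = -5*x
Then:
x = 7/5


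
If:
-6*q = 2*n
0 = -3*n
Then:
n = 0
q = 0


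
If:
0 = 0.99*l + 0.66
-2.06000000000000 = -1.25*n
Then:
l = -0.67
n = 1.65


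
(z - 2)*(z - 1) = z^2 - 3*z + 2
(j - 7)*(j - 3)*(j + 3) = j^3 - 7*j^2 - 9*j + 63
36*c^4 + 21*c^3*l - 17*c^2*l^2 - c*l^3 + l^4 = (-3*c + l)^2*(c + l)*(4*c + l)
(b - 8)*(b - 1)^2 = b^3 - 10*b^2 + 17*b - 8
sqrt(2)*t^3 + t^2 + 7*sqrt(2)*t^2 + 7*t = t*(t + 7)*(sqrt(2)*t + 1)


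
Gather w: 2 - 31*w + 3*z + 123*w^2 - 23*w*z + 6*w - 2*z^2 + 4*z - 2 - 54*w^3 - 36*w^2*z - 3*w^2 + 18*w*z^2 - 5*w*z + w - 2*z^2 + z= -54*w^3 + w^2*(120 - 36*z) + w*(18*z^2 - 28*z - 24) - 4*z^2 + 8*z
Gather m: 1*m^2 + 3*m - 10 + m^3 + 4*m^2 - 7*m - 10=m^3 + 5*m^2 - 4*m - 20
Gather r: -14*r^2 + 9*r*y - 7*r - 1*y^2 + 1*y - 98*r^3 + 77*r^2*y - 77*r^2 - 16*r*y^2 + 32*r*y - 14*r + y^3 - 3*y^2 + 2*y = -98*r^3 + r^2*(77*y - 91) + r*(-16*y^2 + 41*y - 21) + y^3 - 4*y^2 + 3*y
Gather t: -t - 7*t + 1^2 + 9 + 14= 24 - 8*t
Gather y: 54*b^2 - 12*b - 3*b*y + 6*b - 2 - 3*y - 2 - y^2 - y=54*b^2 - 6*b - y^2 + y*(-3*b - 4) - 4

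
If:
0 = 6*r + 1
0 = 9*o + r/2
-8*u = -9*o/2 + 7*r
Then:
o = 1/108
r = -1/6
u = 29/192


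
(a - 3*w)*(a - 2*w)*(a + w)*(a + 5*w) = a^4 + a^3*w - 19*a^2*w^2 + 11*a*w^3 + 30*w^4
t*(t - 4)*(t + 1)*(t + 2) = t^4 - t^3 - 10*t^2 - 8*t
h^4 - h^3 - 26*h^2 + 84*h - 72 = (h - 3)*(h - 2)^2*(h + 6)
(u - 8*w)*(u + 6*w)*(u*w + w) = u^3*w - 2*u^2*w^2 + u^2*w - 48*u*w^3 - 2*u*w^2 - 48*w^3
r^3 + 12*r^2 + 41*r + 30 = (r + 1)*(r + 5)*(r + 6)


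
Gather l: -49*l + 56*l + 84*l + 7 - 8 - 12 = 91*l - 13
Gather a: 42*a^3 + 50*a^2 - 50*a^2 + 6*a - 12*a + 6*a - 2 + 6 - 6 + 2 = 42*a^3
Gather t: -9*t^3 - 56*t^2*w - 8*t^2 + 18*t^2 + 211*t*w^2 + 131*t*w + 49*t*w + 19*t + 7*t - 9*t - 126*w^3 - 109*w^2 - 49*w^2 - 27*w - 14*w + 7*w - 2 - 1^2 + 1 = -9*t^3 + t^2*(10 - 56*w) + t*(211*w^2 + 180*w + 17) - 126*w^3 - 158*w^2 - 34*w - 2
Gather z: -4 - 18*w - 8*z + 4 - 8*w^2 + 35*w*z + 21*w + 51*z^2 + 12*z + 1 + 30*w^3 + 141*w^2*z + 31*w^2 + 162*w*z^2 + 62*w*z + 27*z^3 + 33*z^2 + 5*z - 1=30*w^3 + 23*w^2 + 3*w + 27*z^3 + z^2*(162*w + 84) + z*(141*w^2 + 97*w + 9)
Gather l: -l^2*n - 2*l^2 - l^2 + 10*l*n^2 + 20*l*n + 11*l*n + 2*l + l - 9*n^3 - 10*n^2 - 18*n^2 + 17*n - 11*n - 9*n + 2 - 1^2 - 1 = l^2*(-n - 3) + l*(10*n^2 + 31*n + 3) - 9*n^3 - 28*n^2 - 3*n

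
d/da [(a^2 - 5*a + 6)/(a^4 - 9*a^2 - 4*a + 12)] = (-2*a^2 + 7*a - 2)/(a^5 + 4*a^4 + a^3 - 10*a^2 - 4*a + 8)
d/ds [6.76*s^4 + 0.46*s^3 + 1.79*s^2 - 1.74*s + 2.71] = 27.04*s^3 + 1.38*s^2 + 3.58*s - 1.74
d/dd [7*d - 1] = 7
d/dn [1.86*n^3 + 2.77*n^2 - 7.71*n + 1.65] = 5.58*n^2 + 5.54*n - 7.71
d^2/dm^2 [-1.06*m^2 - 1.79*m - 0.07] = -2.12000000000000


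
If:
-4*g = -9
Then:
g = 9/4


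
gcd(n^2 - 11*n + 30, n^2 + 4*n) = 1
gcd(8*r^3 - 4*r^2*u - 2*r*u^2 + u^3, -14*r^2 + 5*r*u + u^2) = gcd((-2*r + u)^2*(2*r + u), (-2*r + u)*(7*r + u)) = 2*r - u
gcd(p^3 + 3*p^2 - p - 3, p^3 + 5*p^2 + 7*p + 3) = p^2 + 4*p + 3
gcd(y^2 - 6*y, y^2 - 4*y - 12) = y - 6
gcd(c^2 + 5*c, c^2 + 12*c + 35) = c + 5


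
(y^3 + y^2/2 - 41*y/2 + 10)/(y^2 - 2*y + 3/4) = 2*(y^2 + y - 20)/(2*y - 3)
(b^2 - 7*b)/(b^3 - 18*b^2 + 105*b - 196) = b/(b^2 - 11*b + 28)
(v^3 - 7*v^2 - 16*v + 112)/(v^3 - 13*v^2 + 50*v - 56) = (v + 4)/(v - 2)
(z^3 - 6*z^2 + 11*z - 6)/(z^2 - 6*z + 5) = (z^2 - 5*z + 6)/(z - 5)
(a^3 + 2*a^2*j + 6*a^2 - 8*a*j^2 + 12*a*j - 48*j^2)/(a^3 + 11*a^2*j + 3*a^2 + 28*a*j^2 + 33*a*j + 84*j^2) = (a^2 - 2*a*j + 6*a - 12*j)/(a^2 + 7*a*j + 3*a + 21*j)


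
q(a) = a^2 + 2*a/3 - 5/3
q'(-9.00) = -17.33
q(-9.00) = 73.33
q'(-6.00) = -11.33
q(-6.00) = 30.33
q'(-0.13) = 0.41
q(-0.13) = -1.74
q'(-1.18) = -1.69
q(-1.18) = -1.06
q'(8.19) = 17.05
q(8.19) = 70.87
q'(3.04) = 6.75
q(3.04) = 9.60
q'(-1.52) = -2.37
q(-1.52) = -0.37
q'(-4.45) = -8.23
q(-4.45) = 15.17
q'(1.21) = 3.09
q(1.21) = 0.60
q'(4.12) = 8.91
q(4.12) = 18.05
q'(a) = 2*a + 2/3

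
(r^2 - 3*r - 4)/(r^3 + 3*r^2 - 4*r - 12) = (r^2 - 3*r - 4)/(r^3 + 3*r^2 - 4*r - 12)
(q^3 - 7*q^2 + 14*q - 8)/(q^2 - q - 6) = (-q^3 + 7*q^2 - 14*q + 8)/(-q^2 + q + 6)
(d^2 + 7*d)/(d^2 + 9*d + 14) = d/(d + 2)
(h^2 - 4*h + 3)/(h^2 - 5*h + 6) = (h - 1)/(h - 2)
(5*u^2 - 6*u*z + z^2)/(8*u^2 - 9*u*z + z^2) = (-5*u + z)/(-8*u + z)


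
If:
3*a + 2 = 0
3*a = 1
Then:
No Solution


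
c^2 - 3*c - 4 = (c - 4)*(c + 1)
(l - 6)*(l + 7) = l^2 + l - 42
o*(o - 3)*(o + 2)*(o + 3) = o^4 + 2*o^3 - 9*o^2 - 18*o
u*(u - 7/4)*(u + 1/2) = u^3 - 5*u^2/4 - 7*u/8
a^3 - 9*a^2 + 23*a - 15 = (a - 5)*(a - 3)*(a - 1)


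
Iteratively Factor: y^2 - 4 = (y + 2)*(y - 2)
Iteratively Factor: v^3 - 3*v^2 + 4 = (v + 1)*(v^2 - 4*v + 4) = (v - 2)*(v + 1)*(v - 2)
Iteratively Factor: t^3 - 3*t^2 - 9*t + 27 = (t - 3)*(t^2 - 9) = (t - 3)*(t + 3)*(t - 3)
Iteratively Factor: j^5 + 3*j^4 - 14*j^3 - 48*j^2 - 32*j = (j)*(j^4 + 3*j^3 - 14*j^2 - 48*j - 32) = j*(j + 4)*(j^3 - j^2 - 10*j - 8) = j*(j - 4)*(j + 4)*(j^2 + 3*j + 2) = j*(j - 4)*(j + 2)*(j + 4)*(j + 1)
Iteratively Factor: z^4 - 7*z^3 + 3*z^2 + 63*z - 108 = (z + 3)*(z^3 - 10*z^2 + 33*z - 36) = (z - 3)*(z + 3)*(z^2 - 7*z + 12) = (z - 3)^2*(z + 3)*(z - 4)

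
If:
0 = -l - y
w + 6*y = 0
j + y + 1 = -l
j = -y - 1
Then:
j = -1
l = 0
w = 0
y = 0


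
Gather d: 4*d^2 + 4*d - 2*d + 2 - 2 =4*d^2 + 2*d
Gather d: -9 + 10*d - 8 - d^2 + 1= -d^2 + 10*d - 16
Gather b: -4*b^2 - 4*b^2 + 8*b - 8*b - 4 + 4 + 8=8 - 8*b^2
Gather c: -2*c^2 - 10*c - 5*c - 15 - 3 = -2*c^2 - 15*c - 18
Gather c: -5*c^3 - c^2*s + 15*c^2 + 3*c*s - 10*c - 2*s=-5*c^3 + c^2*(15 - s) + c*(3*s - 10) - 2*s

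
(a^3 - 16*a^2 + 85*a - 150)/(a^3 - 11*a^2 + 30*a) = (a - 5)/a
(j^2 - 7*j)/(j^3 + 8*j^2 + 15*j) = (j - 7)/(j^2 + 8*j + 15)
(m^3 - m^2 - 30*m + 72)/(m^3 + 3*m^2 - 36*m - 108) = (m^2 - 7*m + 12)/(m^2 - 3*m - 18)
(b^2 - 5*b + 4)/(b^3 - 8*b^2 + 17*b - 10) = (b - 4)/(b^2 - 7*b + 10)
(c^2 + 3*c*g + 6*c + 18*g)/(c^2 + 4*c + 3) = (c^2 + 3*c*g + 6*c + 18*g)/(c^2 + 4*c + 3)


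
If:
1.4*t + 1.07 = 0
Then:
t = -0.76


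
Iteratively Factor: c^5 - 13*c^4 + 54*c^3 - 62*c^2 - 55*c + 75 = (c + 1)*(c^4 - 14*c^3 + 68*c^2 - 130*c + 75) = (c - 5)*(c + 1)*(c^3 - 9*c^2 + 23*c - 15) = (c - 5)*(c - 3)*(c + 1)*(c^2 - 6*c + 5) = (c - 5)^2*(c - 3)*(c + 1)*(c - 1)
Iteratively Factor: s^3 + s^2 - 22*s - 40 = (s + 2)*(s^2 - s - 20) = (s - 5)*(s + 2)*(s + 4)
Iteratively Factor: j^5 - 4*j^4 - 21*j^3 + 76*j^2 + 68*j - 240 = (j - 3)*(j^4 - j^3 - 24*j^2 + 4*j + 80) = (j - 3)*(j + 2)*(j^3 - 3*j^2 - 18*j + 40) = (j - 5)*(j - 3)*(j + 2)*(j^2 + 2*j - 8) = (j - 5)*(j - 3)*(j - 2)*(j + 2)*(j + 4)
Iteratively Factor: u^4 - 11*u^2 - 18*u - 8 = (u + 2)*(u^3 - 2*u^2 - 7*u - 4) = (u + 1)*(u + 2)*(u^2 - 3*u - 4) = (u + 1)^2*(u + 2)*(u - 4)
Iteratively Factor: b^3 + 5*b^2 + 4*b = (b + 4)*(b^2 + b) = b*(b + 4)*(b + 1)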